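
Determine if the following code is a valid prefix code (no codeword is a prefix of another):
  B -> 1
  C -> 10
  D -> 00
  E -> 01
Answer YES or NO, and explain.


Checking each pair (does one codeword prefix another?):
  B='1' vs C='10': prefix -- VIOLATION

NO -- this is NOT a valid prefix code. B (1) is a prefix of C (10).


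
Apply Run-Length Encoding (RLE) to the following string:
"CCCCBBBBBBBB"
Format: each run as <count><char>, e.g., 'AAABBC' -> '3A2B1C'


Scanning runs left to right:
  i=0: run of 'C' x 4 -> '4C'
  i=4: run of 'B' x 8 -> '8B'

RLE = 4C8B


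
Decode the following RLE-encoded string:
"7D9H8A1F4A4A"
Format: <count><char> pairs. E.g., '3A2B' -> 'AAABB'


Expanding each <count><char> pair:
  7D -> 'DDDDDDD'
  9H -> 'HHHHHHHHH'
  8A -> 'AAAAAAAA'
  1F -> 'F'
  4A -> 'AAAA'
  4A -> 'AAAA'

Decoded = DDDDDDDHHHHHHHHHAAAAAAAAFAAAAAAAA


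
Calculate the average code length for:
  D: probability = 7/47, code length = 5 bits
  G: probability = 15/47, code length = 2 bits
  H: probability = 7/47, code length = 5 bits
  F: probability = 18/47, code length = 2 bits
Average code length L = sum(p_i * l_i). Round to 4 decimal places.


Weighted contributions p_i * l_i:
  D: (7/47) * 5 = 35/47
  G: (15/47) * 2 = 30/47
  H: (7/47) * 5 = 35/47
  F: (18/47) * 2 = 36/47
Sum = (35 + 30 + 35 + 36)/47 = 136/47

L = 136/47 = 2.8936 bits/symbol


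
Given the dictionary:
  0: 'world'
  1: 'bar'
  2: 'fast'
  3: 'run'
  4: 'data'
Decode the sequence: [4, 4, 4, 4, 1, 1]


Look up each index in the dictionary:
  4 -> 'data'
  4 -> 'data'
  4 -> 'data'
  4 -> 'data'
  1 -> 'bar'
  1 -> 'bar'

Decoded: "data data data data bar bar"


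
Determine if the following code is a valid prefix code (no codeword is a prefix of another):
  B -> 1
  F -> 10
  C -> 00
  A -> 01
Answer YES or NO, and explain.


Checking each pair (does one codeword prefix another?):
  B='1' vs F='10': prefix -- VIOLATION

NO -- this is NOT a valid prefix code. B (1) is a prefix of F (10).


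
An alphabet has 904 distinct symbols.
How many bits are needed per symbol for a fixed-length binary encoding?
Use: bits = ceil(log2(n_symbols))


log2(904) = 9.8202
Bracket: 2^9 = 512 < 904 <= 2^10 = 1024
So ceil(log2(904)) = 10

bits = ceil(log2(904)) = ceil(9.8202) = 10 bits


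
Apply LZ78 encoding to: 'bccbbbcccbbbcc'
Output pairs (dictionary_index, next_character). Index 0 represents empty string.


LZ78 encoding steps:
Dictionary: {0: ''}
Step 1: w='' (idx 0), next='b' -> output (0, 'b'), add 'b' as idx 1
Step 2: w='' (idx 0), next='c' -> output (0, 'c'), add 'c' as idx 2
Step 3: w='c' (idx 2), next='b' -> output (2, 'b'), add 'cb' as idx 3
Step 4: w='b' (idx 1), next='b' -> output (1, 'b'), add 'bb' as idx 4
Step 5: w='c' (idx 2), next='c' -> output (2, 'c'), add 'cc' as idx 5
Step 6: w='cb' (idx 3), next='b' -> output (3, 'b'), add 'cbb' as idx 6
Step 7: w='b' (idx 1), next='c' -> output (1, 'c'), add 'bc' as idx 7
Step 8: w='c' (idx 2), end of input -> output (2, '')


Encoded: [(0, 'b'), (0, 'c'), (2, 'b'), (1, 'b'), (2, 'c'), (3, 'b'), (1, 'c'), (2, '')]


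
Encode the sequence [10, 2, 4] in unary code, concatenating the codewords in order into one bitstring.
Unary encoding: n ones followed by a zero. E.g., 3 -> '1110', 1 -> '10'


Encode each number as n ones followed by a terminating 0:
  10 -> 11111111110 (11 bits)
  2 -> 110 (3 bits)
  4 -> 11110 (5 bits)
Total length = 11 + 3 + 5 = 19 bits.

Unary([10, 2, 4]) = 1111111111011011110 (19 bits)


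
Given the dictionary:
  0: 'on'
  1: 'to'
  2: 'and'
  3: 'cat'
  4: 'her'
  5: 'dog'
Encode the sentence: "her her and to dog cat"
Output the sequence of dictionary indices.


Look up each word in the dictionary:
  'her' -> 4
  'her' -> 4
  'and' -> 2
  'to' -> 1
  'dog' -> 5
  'cat' -> 3

Encoded: [4, 4, 2, 1, 5, 3]


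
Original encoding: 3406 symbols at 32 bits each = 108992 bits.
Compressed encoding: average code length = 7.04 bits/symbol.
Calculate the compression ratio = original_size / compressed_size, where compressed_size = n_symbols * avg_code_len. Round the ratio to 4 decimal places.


original_size = n_symbols * orig_bits = 3406 * 32 = 108992 bits
compressed_size = n_symbols * avg_code_len = 3406 * 7.04 = 23978.24 bits
ratio = original_size / compressed_size = 108992 / 23978.24 = 4.5455

Compression ratio = 4.5455


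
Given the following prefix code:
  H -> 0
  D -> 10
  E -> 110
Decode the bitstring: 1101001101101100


Decoding step by step:
Bits 110 -> E
Bits 10 -> D
Bits 0 -> H
Bits 110 -> E
Bits 110 -> E
Bits 110 -> E
Bits 0 -> H


Decoded message: EDHEEEH


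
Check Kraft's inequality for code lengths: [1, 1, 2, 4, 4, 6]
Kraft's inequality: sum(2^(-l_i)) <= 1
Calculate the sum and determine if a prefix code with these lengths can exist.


Sum = 2^(-1) + 2^(-1) + 2^(-2) + 2^(-4) + 2^(-4) + 2^(-6)
    = 0.5 + 0.5 + 0.25 + 0.0625 + 0.0625 + 0.015625
    = 89/64 = 1.390625
Since 1.390625 > 1, Kraft's inequality is NOT satisfied.
A prefix code with these lengths CANNOT exist.

Kraft sum = 1.390625. Not satisfied.


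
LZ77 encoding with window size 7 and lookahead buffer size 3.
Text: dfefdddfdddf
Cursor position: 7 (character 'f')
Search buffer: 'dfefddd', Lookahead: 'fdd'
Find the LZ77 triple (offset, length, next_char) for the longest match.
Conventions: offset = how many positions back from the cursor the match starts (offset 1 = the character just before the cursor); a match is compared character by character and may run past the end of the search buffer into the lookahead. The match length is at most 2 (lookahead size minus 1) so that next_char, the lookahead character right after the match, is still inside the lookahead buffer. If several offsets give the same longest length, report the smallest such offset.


Try each offset into the search buffer:
  offset=1 (pos 6, char 'd'): match length 0
  offset=2 (pos 5, char 'd'): match length 0
  offset=3 (pos 4, char 'd'): match length 0
  offset=4 (pos 3, char 'f'): match length 2
  offset=5 (pos 2, char 'e'): match length 0
  offset=6 (pos 1, char 'f'): match length 1
  offset=7 (pos 0, char 'd'): match length 0
Longest match has length 2 at offset 4.
next_char = character at position 7 + 2 = 9 -> 'd'

Best match: offset=4, length=2 (matching 'fd' starting at position 3)
LZ77 triple: (4, 2, 'd')


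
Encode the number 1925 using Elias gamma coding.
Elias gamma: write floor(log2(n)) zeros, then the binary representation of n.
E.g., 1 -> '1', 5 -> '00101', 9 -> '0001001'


num_bits = floor(log2(1925)) + 1 = 11
leading_zeros = num_bits - 1 = 10
binary(1925) = 11110000101

Elias gamma(1925) = '0000000000' + '11110000101' = 000000000011110000101 (21 bits)


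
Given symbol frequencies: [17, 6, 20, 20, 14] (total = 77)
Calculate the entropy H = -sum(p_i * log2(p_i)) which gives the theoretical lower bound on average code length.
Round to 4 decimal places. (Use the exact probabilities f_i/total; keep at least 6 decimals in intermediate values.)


Per-symbol terms -p_i * log2(p_i) with p_i = f_i/77:
  p = 17/77 = 0.220779: log2(p) = -2.179324, -p*log2(p) = 0.481149
  p = 6/77 = 0.077922: log2(p) = -3.681824, -p*log2(p) = 0.286895
  p = 20/77 = 0.259740: log2(p) = -1.944858, -p*log2(p) = 0.505158
  p = 20/77 = 0.259740: log2(p) = -1.944858, -p*log2(p) = 0.505158
  p = 14/77 = 0.181818: log2(p) = -2.459432, -p*log2(p) = 0.447169
H = 0.481149 + 0.286895 + 0.505158 + 0.505158 + 0.447169 = 2.225529

H = 2.2255 bits/symbol


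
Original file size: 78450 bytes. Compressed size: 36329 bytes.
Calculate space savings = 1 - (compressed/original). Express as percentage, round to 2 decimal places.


ratio = compressed/original = 36329/78450 = 0.463085
savings = 1 - ratio = 1 - 0.463085 = 0.536915
as a percentage: 0.536915 * 100 = 53.69%

Space savings = 1 - 36329/78450 = 53.69%


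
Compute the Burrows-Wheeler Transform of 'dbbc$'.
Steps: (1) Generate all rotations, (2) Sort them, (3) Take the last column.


Rotations (sorted):
  0: $dbbc -> last char: c
  1: bbc$d -> last char: d
  2: bc$db -> last char: b
  3: c$dbb -> last char: b
  4: dbbc$ -> last char: $


BWT = cdbb$


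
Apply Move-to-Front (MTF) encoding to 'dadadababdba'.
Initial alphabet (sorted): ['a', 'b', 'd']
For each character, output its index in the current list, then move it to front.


MTF encoding:
'd': index 2 in ['a', 'b', 'd'] -> ['d', 'a', 'b']
'a': index 1 in ['d', 'a', 'b'] -> ['a', 'd', 'b']
'd': index 1 in ['a', 'd', 'b'] -> ['d', 'a', 'b']
'a': index 1 in ['d', 'a', 'b'] -> ['a', 'd', 'b']
'd': index 1 in ['a', 'd', 'b'] -> ['d', 'a', 'b']
'a': index 1 in ['d', 'a', 'b'] -> ['a', 'd', 'b']
'b': index 2 in ['a', 'd', 'b'] -> ['b', 'a', 'd']
'a': index 1 in ['b', 'a', 'd'] -> ['a', 'b', 'd']
'b': index 1 in ['a', 'b', 'd'] -> ['b', 'a', 'd']
'd': index 2 in ['b', 'a', 'd'] -> ['d', 'b', 'a']
'b': index 1 in ['d', 'b', 'a'] -> ['b', 'd', 'a']
'a': index 2 in ['b', 'd', 'a'] -> ['a', 'b', 'd']


Output: [2, 1, 1, 1, 1, 1, 2, 1, 1, 2, 1, 2]


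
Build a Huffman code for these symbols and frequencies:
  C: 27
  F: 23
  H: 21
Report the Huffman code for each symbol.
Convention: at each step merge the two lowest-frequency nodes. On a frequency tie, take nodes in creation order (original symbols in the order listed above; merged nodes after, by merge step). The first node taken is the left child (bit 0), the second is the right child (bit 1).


Huffman tree construction:
Step 1: Merge H(21) + F(23) = 44
Step 2: Merge C(27) + (H+F)(44) = 71
Read each symbol's code off the tree from the root (left child = 0, right child = 1).

Codes:
  C: 0 (length 1)
  F: 11 (length 2)
  H: 10 (length 2)
Average code length: 115/71 = 1.6197 bits/symbol


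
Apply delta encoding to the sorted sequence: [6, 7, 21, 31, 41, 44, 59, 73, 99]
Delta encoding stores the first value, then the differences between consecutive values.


First value: 6
Deltas:
  7 - 6 = 1
  21 - 7 = 14
  31 - 21 = 10
  41 - 31 = 10
  44 - 41 = 3
  59 - 44 = 15
  73 - 59 = 14
  99 - 73 = 26


Delta encoded: [6, 1, 14, 10, 10, 3, 15, 14, 26]


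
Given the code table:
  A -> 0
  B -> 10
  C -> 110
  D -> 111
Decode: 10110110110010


Decoding:
10 -> B
110 -> C
110 -> C
110 -> C
0 -> A
10 -> B


Result: BCCCAB


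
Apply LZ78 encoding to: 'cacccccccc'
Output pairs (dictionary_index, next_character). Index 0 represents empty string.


LZ78 encoding steps:
Dictionary: {0: ''}
Step 1: w='' (idx 0), next='c' -> output (0, 'c'), add 'c' as idx 1
Step 2: w='' (idx 0), next='a' -> output (0, 'a'), add 'a' as idx 2
Step 3: w='c' (idx 1), next='c' -> output (1, 'c'), add 'cc' as idx 3
Step 4: w='cc' (idx 3), next='c' -> output (3, 'c'), add 'ccc' as idx 4
Step 5: w='ccc' (idx 4), end of input -> output (4, '')


Encoded: [(0, 'c'), (0, 'a'), (1, 'c'), (3, 'c'), (4, '')]


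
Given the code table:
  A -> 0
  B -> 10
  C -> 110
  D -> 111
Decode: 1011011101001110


Decoding:
10 -> B
110 -> C
111 -> D
0 -> A
10 -> B
0 -> A
111 -> D
0 -> A


Result: BCDABADA


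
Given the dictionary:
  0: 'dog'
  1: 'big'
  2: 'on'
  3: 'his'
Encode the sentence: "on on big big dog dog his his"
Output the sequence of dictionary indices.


Look up each word in the dictionary:
  'on' -> 2
  'on' -> 2
  'big' -> 1
  'big' -> 1
  'dog' -> 0
  'dog' -> 0
  'his' -> 3
  'his' -> 3

Encoded: [2, 2, 1, 1, 0, 0, 3, 3]


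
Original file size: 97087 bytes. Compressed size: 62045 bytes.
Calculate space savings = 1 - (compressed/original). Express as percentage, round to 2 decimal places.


ratio = compressed/original = 62045/97087 = 0.639066
savings = 1 - ratio = 1 - 0.639066 = 0.360934
as a percentage: 0.360934 * 100 = 36.09%

Space savings = 1 - 62045/97087 = 36.09%


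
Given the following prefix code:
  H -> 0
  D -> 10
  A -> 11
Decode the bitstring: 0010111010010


Decoding step by step:
Bits 0 -> H
Bits 0 -> H
Bits 10 -> D
Bits 11 -> A
Bits 10 -> D
Bits 10 -> D
Bits 0 -> H
Bits 10 -> D


Decoded message: HHDADDHD


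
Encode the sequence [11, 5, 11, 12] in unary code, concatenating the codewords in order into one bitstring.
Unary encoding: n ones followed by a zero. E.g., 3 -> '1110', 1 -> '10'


Encode each number as n ones followed by a terminating 0:
  11 -> 111111111110 (12 bits)
  5 -> 111110 (6 bits)
  11 -> 111111111110 (12 bits)
  12 -> 1111111111110 (13 bits)
Total length = 12 + 6 + 12 + 13 = 43 bits.

Unary([11, 5, 11, 12]) = 1111111111101111101111111111101111111111110 (43 bits)


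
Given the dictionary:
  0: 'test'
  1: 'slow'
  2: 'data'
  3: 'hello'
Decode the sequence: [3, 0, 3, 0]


Look up each index in the dictionary:
  3 -> 'hello'
  0 -> 'test'
  3 -> 'hello'
  0 -> 'test'

Decoded: "hello test hello test"


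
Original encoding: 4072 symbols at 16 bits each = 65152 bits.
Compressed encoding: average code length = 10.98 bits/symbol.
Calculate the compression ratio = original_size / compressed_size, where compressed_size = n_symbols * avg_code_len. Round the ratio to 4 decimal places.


original_size = n_symbols * orig_bits = 4072 * 16 = 65152 bits
compressed_size = n_symbols * avg_code_len = 4072 * 10.98 = 44710.56 bits
ratio = original_size / compressed_size = 65152 / 44710.56 = 1.4572

Compression ratio = 1.4572


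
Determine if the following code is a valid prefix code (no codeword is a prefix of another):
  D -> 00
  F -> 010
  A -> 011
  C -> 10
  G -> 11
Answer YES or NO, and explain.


Checking each pair (does one codeword prefix another?):
  D='00' vs F='010': no prefix
  D='00' vs A='011': no prefix
  D='00' vs C='10': no prefix
  D='00' vs G='11': no prefix
  F='010' vs D='00': no prefix
  F='010' vs A='011': no prefix
  F='010' vs C='10': no prefix
  F='010' vs G='11': no prefix
  A='011' vs D='00': no prefix
  A='011' vs F='010': no prefix
  A='011' vs C='10': no prefix
  A='011' vs G='11': no prefix
  C='10' vs D='00': no prefix
  C='10' vs F='010': no prefix
  C='10' vs A='011': no prefix
  C='10' vs G='11': no prefix
  G='11' vs D='00': no prefix
  G='11' vs F='010': no prefix
  G='11' vs A='011': no prefix
  G='11' vs C='10': no prefix
No violation found over all pairs.

YES -- this is a valid prefix code. No codeword is a prefix of any other codeword.


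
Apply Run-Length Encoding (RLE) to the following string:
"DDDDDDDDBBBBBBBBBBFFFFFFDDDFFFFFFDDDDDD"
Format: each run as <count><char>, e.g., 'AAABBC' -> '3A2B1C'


Scanning runs left to right:
  i=0: run of 'D' x 8 -> '8D'
  i=8: run of 'B' x 10 -> '10B'
  i=18: run of 'F' x 6 -> '6F'
  i=24: run of 'D' x 3 -> '3D'
  i=27: run of 'F' x 6 -> '6F'
  i=33: run of 'D' x 6 -> '6D'

RLE = 8D10B6F3D6F6D


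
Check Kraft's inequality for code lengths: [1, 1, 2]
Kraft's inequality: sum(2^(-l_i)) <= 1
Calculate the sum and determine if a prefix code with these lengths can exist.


Sum = 2^(-1) + 2^(-1) + 2^(-2)
    = 0.5 + 0.5 + 0.25
    = 5/4 = 1.25
Since 1.25 > 1, Kraft's inequality is NOT satisfied.
A prefix code with these lengths CANNOT exist.

Kraft sum = 1.25. Not satisfied.


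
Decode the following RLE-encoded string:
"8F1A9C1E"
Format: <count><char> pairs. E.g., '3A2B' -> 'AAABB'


Expanding each <count><char> pair:
  8F -> 'FFFFFFFF'
  1A -> 'A'
  9C -> 'CCCCCCCCC'
  1E -> 'E'

Decoded = FFFFFFFFACCCCCCCCCE


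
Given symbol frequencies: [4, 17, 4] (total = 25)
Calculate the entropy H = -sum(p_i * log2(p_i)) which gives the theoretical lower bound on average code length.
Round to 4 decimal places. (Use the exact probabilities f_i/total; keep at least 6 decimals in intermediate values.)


Per-symbol terms -p_i * log2(p_i) with p_i = f_i/25:
  p = 4/25 = 0.160000: log2(p) = -2.643856, -p*log2(p) = 0.423017
  p = 17/25 = 0.680000: log2(p) = -0.556393, -p*log2(p) = 0.378347
  p = 4/25 = 0.160000: log2(p) = -2.643856, -p*log2(p) = 0.423017
H = 0.423017 + 0.378347 + 0.423017 = 1.224381

H = 1.2244 bits/symbol


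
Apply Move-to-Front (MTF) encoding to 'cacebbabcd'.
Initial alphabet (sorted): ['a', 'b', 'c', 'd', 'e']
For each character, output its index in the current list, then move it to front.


MTF encoding:
'c': index 2 in ['a', 'b', 'c', 'd', 'e'] -> ['c', 'a', 'b', 'd', 'e']
'a': index 1 in ['c', 'a', 'b', 'd', 'e'] -> ['a', 'c', 'b', 'd', 'e']
'c': index 1 in ['a', 'c', 'b', 'd', 'e'] -> ['c', 'a', 'b', 'd', 'e']
'e': index 4 in ['c', 'a', 'b', 'd', 'e'] -> ['e', 'c', 'a', 'b', 'd']
'b': index 3 in ['e', 'c', 'a', 'b', 'd'] -> ['b', 'e', 'c', 'a', 'd']
'b': index 0 in ['b', 'e', 'c', 'a', 'd'] -> ['b', 'e', 'c', 'a', 'd']
'a': index 3 in ['b', 'e', 'c', 'a', 'd'] -> ['a', 'b', 'e', 'c', 'd']
'b': index 1 in ['a', 'b', 'e', 'c', 'd'] -> ['b', 'a', 'e', 'c', 'd']
'c': index 3 in ['b', 'a', 'e', 'c', 'd'] -> ['c', 'b', 'a', 'e', 'd']
'd': index 4 in ['c', 'b', 'a', 'e', 'd'] -> ['d', 'c', 'b', 'a', 'e']


Output: [2, 1, 1, 4, 3, 0, 3, 1, 3, 4]


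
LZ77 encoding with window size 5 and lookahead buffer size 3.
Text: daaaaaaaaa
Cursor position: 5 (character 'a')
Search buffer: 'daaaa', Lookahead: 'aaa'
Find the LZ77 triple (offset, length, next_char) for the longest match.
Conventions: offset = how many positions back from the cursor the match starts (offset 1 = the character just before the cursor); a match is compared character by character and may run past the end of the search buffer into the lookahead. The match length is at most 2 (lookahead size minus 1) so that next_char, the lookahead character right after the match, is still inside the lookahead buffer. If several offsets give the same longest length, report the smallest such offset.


Try each offset into the search buffer:
  offset=1 (pos 4, char 'a'): match length 2
  offset=2 (pos 3, char 'a'): match length 2
  offset=3 (pos 2, char 'a'): match length 2
  offset=4 (pos 1, char 'a'): match length 2
  offset=5 (pos 0, char 'd'): match length 0
Longest match has length 2, found at offsets 1, 2, 3, 4; take the smallest, offset 1.
next_char = character at position 5 + 2 = 7 -> 'a'

Best match: offset=1, length=2 (matching 'aa' starting at position 4)
LZ77 triple: (1, 2, 'a')


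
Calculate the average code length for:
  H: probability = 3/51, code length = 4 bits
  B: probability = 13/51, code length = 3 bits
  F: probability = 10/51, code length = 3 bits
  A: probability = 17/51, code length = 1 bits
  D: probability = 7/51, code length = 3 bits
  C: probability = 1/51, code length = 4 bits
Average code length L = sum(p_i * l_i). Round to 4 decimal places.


Weighted contributions p_i * l_i:
  H: (3/51) * 4 = 12/51
  B: (13/51) * 3 = 39/51
  F: (10/51) * 3 = 30/51
  A: (17/51) * 1 = 17/51
  D: (7/51) * 3 = 21/51
  C: (1/51) * 4 = 4/51
Sum = (12 + 39 + 30 + 17 + 21 + 4)/51 = 123/51

L = 123/51 = 2.4118 bits/symbol


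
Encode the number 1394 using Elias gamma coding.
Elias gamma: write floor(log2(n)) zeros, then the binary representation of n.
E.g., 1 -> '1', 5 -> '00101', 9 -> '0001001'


num_bits = floor(log2(1394)) + 1 = 11
leading_zeros = num_bits - 1 = 10
binary(1394) = 10101110010

Elias gamma(1394) = '0000000000' + '10101110010' = 000000000010101110010 (21 bits)


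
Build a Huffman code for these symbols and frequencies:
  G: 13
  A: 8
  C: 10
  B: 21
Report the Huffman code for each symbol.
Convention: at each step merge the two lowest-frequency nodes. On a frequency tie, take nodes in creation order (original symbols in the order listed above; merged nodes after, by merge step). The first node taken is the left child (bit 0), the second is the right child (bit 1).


Huffman tree construction:
Step 1: Merge A(8) + C(10) = 18
Step 2: Merge G(13) + (A+C)(18) = 31
Step 3: Merge B(21) + (G+(A+C))(31) = 52
Read each symbol's code off the tree from the root (left child = 0, right child = 1).

Codes:
  G: 10 (length 2)
  A: 110 (length 3)
  C: 111 (length 3)
  B: 0 (length 1)
Average code length: 101/52 = 1.9423 bits/symbol


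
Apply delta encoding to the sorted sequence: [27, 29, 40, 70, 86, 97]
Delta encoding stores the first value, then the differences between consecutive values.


First value: 27
Deltas:
  29 - 27 = 2
  40 - 29 = 11
  70 - 40 = 30
  86 - 70 = 16
  97 - 86 = 11


Delta encoded: [27, 2, 11, 30, 16, 11]


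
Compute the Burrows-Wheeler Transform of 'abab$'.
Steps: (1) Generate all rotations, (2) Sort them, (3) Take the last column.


Rotations (sorted):
  0: $abab -> last char: b
  1: ab$ab -> last char: b
  2: abab$ -> last char: $
  3: b$aba -> last char: a
  4: bab$a -> last char: a


BWT = bb$aa


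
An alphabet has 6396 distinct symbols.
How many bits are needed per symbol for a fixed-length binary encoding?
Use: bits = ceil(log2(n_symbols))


log2(6396) = 12.643
Bracket: 2^12 = 4096 < 6396 <= 2^13 = 8192
So ceil(log2(6396)) = 13

bits = ceil(log2(6396)) = ceil(12.643) = 13 bits


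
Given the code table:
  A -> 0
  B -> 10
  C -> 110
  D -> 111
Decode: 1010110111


Decoding:
10 -> B
10 -> B
110 -> C
111 -> D


Result: BBCD


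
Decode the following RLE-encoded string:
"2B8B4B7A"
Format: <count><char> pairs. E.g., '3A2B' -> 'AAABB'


Expanding each <count><char> pair:
  2B -> 'BB'
  8B -> 'BBBBBBBB'
  4B -> 'BBBB'
  7A -> 'AAAAAAA'

Decoded = BBBBBBBBBBBBBBAAAAAAA


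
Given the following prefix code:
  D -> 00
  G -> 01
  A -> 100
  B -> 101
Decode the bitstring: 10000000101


Decoding step by step:
Bits 100 -> A
Bits 00 -> D
Bits 00 -> D
Bits 01 -> G
Bits 01 -> G


Decoded message: ADDGG


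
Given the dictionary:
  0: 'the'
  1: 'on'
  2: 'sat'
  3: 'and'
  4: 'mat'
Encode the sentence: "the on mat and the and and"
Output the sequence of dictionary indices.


Look up each word in the dictionary:
  'the' -> 0
  'on' -> 1
  'mat' -> 4
  'and' -> 3
  'the' -> 0
  'and' -> 3
  'and' -> 3

Encoded: [0, 1, 4, 3, 0, 3, 3]


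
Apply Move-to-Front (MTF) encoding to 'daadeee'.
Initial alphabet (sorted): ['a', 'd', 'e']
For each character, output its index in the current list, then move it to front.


MTF encoding:
'd': index 1 in ['a', 'd', 'e'] -> ['d', 'a', 'e']
'a': index 1 in ['d', 'a', 'e'] -> ['a', 'd', 'e']
'a': index 0 in ['a', 'd', 'e'] -> ['a', 'd', 'e']
'd': index 1 in ['a', 'd', 'e'] -> ['d', 'a', 'e']
'e': index 2 in ['d', 'a', 'e'] -> ['e', 'd', 'a']
'e': index 0 in ['e', 'd', 'a'] -> ['e', 'd', 'a']
'e': index 0 in ['e', 'd', 'a'] -> ['e', 'd', 'a']


Output: [1, 1, 0, 1, 2, 0, 0]


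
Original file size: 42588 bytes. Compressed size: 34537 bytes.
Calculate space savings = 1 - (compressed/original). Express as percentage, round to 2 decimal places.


ratio = compressed/original = 34537/42588 = 0.810956
savings = 1 - ratio = 1 - 0.810956 = 0.189044
as a percentage: 0.189044 * 100 = 18.9%

Space savings = 1 - 34537/42588 = 18.9%


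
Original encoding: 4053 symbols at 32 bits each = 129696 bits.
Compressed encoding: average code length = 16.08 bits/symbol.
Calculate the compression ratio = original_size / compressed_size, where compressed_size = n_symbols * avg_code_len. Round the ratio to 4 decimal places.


original_size = n_symbols * orig_bits = 4053 * 32 = 129696 bits
compressed_size = n_symbols * avg_code_len = 4053 * 16.08 = 65172.24 bits
ratio = original_size / compressed_size = 129696 / 65172.24 = 1.99

Compression ratio = 1.99


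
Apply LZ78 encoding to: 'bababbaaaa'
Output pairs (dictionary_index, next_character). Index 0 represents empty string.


LZ78 encoding steps:
Dictionary: {0: ''}
Step 1: w='' (idx 0), next='b' -> output (0, 'b'), add 'b' as idx 1
Step 2: w='' (idx 0), next='a' -> output (0, 'a'), add 'a' as idx 2
Step 3: w='b' (idx 1), next='a' -> output (1, 'a'), add 'ba' as idx 3
Step 4: w='b' (idx 1), next='b' -> output (1, 'b'), add 'bb' as idx 4
Step 5: w='a' (idx 2), next='a' -> output (2, 'a'), add 'aa' as idx 5
Step 6: w='aa' (idx 5), end of input -> output (5, '')


Encoded: [(0, 'b'), (0, 'a'), (1, 'a'), (1, 'b'), (2, 'a'), (5, '')]


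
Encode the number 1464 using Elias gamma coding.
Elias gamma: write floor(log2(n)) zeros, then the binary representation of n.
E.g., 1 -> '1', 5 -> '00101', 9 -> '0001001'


num_bits = floor(log2(1464)) + 1 = 11
leading_zeros = num_bits - 1 = 10
binary(1464) = 10110111000

Elias gamma(1464) = '0000000000' + '10110111000' = 000000000010110111000 (21 bits)


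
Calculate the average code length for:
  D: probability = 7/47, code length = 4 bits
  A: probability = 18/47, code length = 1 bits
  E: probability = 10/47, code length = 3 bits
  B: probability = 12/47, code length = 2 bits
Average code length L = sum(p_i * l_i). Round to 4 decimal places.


Weighted contributions p_i * l_i:
  D: (7/47) * 4 = 28/47
  A: (18/47) * 1 = 18/47
  E: (10/47) * 3 = 30/47
  B: (12/47) * 2 = 24/47
Sum = (28 + 18 + 30 + 24)/47 = 100/47

L = 100/47 = 2.1277 bits/symbol


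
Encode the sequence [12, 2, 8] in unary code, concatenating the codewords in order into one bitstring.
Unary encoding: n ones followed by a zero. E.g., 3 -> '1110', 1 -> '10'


Encode each number as n ones followed by a terminating 0:
  12 -> 1111111111110 (13 bits)
  2 -> 110 (3 bits)
  8 -> 111111110 (9 bits)
Total length = 13 + 3 + 9 = 25 bits.

Unary([12, 2, 8]) = 1111111111110110111111110 (25 bits)


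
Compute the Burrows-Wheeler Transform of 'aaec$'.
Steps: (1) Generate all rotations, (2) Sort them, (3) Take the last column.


Rotations (sorted):
  0: $aaec -> last char: c
  1: aaec$ -> last char: $
  2: aec$a -> last char: a
  3: c$aae -> last char: e
  4: ec$aa -> last char: a


BWT = c$aea


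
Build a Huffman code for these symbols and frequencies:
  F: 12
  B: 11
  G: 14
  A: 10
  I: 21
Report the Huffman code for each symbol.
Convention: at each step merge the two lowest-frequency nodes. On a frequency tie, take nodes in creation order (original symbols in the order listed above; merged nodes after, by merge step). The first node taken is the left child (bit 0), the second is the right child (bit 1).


Huffman tree construction:
Step 1: Merge A(10) + B(11) = 21
Step 2: Merge F(12) + G(14) = 26
Step 3: Merge I(21) + (A+B)(21) = 42
Step 4: Merge (F+G)(26) + (I+(A+B))(42) = 68
Read each symbol's code off the tree from the root (left child = 0, right child = 1).

Codes:
  F: 00 (length 2)
  B: 111 (length 3)
  G: 01 (length 2)
  A: 110 (length 3)
  I: 10 (length 2)
Average code length: 157/68 = 2.3088 bits/symbol


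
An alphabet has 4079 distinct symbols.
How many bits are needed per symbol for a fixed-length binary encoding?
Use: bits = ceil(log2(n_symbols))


log2(4079) = 11.994
Bracket: 2^11 = 2048 < 4079 <= 2^12 = 4096
So ceil(log2(4079)) = 12

bits = ceil(log2(4079)) = ceil(11.994) = 12 bits


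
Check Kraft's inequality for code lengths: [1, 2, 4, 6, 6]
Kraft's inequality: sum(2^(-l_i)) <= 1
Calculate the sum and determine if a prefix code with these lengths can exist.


Sum = 2^(-1) + 2^(-2) + 2^(-4) + 2^(-6) + 2^(-6)
    = 0.5 + 0.25 + 0.0625 + 0.015625 + 0.015625
    = 54/64 = 0.84375
Since 0.84375 <= 1, Kraft's inequality IS satisfied.
A prefix code with these lengths CAN exist.

Kraft sum = 0.84375. Satisfied.


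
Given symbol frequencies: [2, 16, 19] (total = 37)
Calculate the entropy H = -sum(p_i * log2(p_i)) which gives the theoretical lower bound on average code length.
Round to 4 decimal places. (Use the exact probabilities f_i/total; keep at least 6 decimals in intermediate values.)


Per-symbol terms -p_i * log2(p_i) with p_i = f_i/37:
  p = 2/37 = 0.054054: log2(p) = -4.209453, -p*log2(p) = 0.227538
  p = 16/37 = 0.432432: log2(p) = -1.209453, -p*log2(p) = 0.523007
  p = 19/37 = 0.513514: log2(p) = -0.961526, -p*log2(p) = 0.493757
H = 0.227538 + 0.523007 + 0.493757 = 1.244302

H = 1.2443 bits/symbol


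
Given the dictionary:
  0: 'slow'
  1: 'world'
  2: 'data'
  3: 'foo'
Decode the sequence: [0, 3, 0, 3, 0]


Look up each index in the dictionary:
  0 -> 'slow'
  3 -> 'foo'
  0 -> 'slow'
  3 -> 'foo'
  0 -> 'slow'

Decoded: "slow foo slow foo slow"


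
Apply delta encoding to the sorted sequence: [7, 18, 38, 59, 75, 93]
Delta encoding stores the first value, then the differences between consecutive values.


First value: 7
Deltas:
  18 - 7 = 11
  38 - 18 = 20
  59 - 38 = 21
  75 - 59 = 16
  93 - 75 = 18


Delta encoded: [7, 11, 20, 21, 16, 18]


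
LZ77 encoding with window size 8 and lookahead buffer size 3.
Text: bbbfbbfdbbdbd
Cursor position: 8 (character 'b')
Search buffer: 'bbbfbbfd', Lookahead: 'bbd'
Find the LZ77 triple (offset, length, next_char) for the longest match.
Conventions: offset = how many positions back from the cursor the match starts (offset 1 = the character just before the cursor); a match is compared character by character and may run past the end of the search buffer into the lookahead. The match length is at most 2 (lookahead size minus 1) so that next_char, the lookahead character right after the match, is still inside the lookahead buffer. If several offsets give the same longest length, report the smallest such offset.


Try each offset into the search buffer:
  offset=1 (pos 7, char 'd'): match length 0
  offset=2 (pos 6, char 'f'): match length 0
  offset=3 (pos 5, char 'b'): match length 1
  offset=4 (pos 4, char 'b'): match length 2
  offset=5 (pos 3, char 'f'): match length 0
  offset=6 (pos 2, char 'b'): match length 1
  offset=7 (pos 1, char 'b'): match length 2
  offset=8 (pos 0, char 'b'): match length 2
Longest match has length 2, found at offsets 4, 7, 8; take the smallest, offset 4.
next_char = character at position 8 + 2 = 10 -> 'd'

Best match: offset=4, length=2 (matching 'bb' starting at position 4)
LZ77 triple: (4, 2, 'd')


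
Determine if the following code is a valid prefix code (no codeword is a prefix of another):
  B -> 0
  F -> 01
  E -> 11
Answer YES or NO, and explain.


Checking each pair (does one codeword prefix another?):
  B='0' vs F='01': prefix -- VIOLATION

NO -- this is NOT a valid prefix code. B (0) is a prefix of F (01).


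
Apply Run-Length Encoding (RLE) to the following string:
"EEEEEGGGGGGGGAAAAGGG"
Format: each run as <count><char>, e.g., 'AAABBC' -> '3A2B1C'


Scanning runs left to right:
  i=0: run of 'E' x 5 -> '5E'
  i=5: run of 'G' x 8 -> '8G'
  i=13: run of 'A' x 4 -> '4A'
  i=17: run of 'G' x 3 -> '3G'

RLE = 5E8G4A3G


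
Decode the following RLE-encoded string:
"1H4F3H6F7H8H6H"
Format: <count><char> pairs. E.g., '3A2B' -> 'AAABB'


Expanding each <count><char> pair:
  1H -> 'H'
  4F -> 'FFFF'
  3H -> 'HHH'
  6F -> 'FFFFFF'
  7H -> 'HHHHHHH'
  8H -> 'HHHHHHHH'
  6H -> 'HHHHHH'

Decoded = HFFFFHHHFFFFFFHHHHHHHHHHHHHHHHHHHHH


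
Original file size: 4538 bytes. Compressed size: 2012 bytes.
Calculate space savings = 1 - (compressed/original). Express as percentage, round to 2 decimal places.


ratio = compressed/original = 2012/4538 = 0.443367
savings = 1 - ratio = 1 - 0.443367 = 0.556633
as a percentage: 0.556633 * 100 = 55.66%

Space savings = 1 - 2012/4538 = 55.66%


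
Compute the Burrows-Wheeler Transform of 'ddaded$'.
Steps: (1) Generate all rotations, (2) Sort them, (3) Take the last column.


Rotations (sorted):
  0: $ddaded -> last char: d
  1: aded$dd -> last char: d
  2: d$ddade -> last char: e
  3: daded$d -> last char: d
  4: ddaded$ -> last char: $
  5: ded$dda -> last char: a
  6: ed$ddad -> last char: d


BWT = dded$ad


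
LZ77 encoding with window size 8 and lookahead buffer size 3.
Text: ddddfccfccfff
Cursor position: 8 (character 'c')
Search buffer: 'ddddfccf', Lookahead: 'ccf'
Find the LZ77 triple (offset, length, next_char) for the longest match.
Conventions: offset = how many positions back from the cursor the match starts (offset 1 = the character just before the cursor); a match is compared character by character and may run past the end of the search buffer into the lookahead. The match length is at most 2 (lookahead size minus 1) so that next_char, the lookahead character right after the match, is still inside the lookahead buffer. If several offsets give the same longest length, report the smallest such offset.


Try each offset into the search buffer:
  offset=1 (pos 7, char 'f'): match length 0
  offset=2 (pos 6, char 'c'): match length 1
  offset=3 (pos 5, char 'c'): match length 2
  offset=4 (pos 4, char 'f'): match length 0
  offset=5 (pos 3, char 'd'): match length 0
  offset=6 (pos 2, char 'd'): match length 0
  offset=7 (pos 1, char 'd'): match length 0
  offset=8 (pos 0, char 'd'): match length 0
Longest match has length 2 at offset 3.
next_char = character at position 8 + 2 = 10 -> 'f'

Best match: offset=3, length=2 (matching 'cc' starting at position 5)
LZ77 triple: (3, 2, 'f')


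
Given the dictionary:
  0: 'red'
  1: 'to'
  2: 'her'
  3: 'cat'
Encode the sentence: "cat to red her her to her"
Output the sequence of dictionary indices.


Look up each word in the dictionary:
  'cat' -> 3
  'to' -> 1
  'red' -> 0
  'her' -> 2
  'her' -> 2
  'to' -> 1
  'her' -> 2

Encoded: [3, 1, 0, 2, 2, 1, 2]


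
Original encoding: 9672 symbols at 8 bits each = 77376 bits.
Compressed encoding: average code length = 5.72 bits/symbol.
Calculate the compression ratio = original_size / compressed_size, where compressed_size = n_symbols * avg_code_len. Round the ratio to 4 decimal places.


original_size = n_symbols * orig_bits = 9672 * 8 = 77376 bits
compressed_size = n_symbols * avg_code_len = 9672 * 5.72 = 55323.84 bits
ratio = original_size / compressed_size = 77376 / 55323.84 = 1.3986

Compression ratio = 1.3986


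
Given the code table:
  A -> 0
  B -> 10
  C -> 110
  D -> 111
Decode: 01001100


Decoding:
0 -> A
10 -> B
0 -> A
110 -> C
0 -> A


Result: ABACA


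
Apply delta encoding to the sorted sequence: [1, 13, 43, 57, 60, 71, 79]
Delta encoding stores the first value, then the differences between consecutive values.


First value: 1
Deltas:
  13 - 1 = 12
  43 - 13 = 30
  57 - 43 = 14
  60 - 57 = 3
  71 - 60 = 11
  79 - 71 = 8


Delta encoded: [1, 12, 30, 14, 3, 11, 8]


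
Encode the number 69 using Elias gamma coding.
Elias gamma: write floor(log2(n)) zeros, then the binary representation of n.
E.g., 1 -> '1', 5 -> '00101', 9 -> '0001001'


num_bits = floor(log2(69)) + 1 = 7
leading_zeros = num_bits - 1 = 6
binary(69) = 1000101

Elias gamma(69) = '000000' + '1000101' = 0000001000101 (13 bits)


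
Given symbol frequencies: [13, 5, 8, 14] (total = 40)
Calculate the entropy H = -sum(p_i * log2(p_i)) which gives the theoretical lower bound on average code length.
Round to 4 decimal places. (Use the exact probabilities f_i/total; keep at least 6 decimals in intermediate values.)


Per-symbol terms -p_i * log2(p_i) with p_i = f_i/40:
  p = 13/40 = 0.325000: log2(p) = -1.621488, -p*log2(p) = 0.526984
  p = 5/40 = 0.125000: log2(p) = -3.000000, -p*log2(p) = 0.375000
  p = 8/40 = 0.200000: log2(p) = -2.321928, -p*log2(p) = 0.464386
  p = 14/40 = 0.350000: log2(p) = -1.514573, -p*log2(p) = 0.530101
H = 0.526984 + 0.375000 + 0.464386 + 0.530101 = 1.896471

H = 1.8965 bits/symbol


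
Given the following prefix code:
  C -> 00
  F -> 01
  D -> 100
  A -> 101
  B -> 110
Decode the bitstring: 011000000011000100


Decoding step by step:
Bits 01 -> F
Bits 100 -> D
Bits 00 -> C
Bits 00 -> C
Bits 01 -> F
Bits 100 -> D
Bits 01 -> F
Bits 00 -> C


Decoded message: FDCCFDFC


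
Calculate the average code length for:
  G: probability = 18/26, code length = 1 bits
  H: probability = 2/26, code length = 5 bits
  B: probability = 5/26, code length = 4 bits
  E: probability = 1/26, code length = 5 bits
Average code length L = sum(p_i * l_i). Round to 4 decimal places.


Weighted contributions p_i * l_i:
  G: (18/26) * 1 = 18/26
  H: (2/26) * 5 = 10/26
  B: (5/26) * 4 = 20/26
  E: (1/26) * 5 = 5/26
Sum = (18 + 10 + 20 + 5)/26 = 53/26

L = 53/26 = 2.0385 bits/symbol


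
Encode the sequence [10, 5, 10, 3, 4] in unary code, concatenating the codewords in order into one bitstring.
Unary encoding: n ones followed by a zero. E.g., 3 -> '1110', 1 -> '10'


Encode each number as n ones followed by a terminating 0:
  10 -> 11111111110 (11 bits)
  5 -> 111110 (6 bits)
  10 -> 11111111110 (11 bits)
  3 -> 1110 (4 bits)
  4 -> 11110 (5 bits)
Total length = 11 + 6 + 11 + 4 + 5 = 37 bits.

Unary([10, 5, 10, 3, 4]) = 1111111111011111011111111110111011110 (37 bits)


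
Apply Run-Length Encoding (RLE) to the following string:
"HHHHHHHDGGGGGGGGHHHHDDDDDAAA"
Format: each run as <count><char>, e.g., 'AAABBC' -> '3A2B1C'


Scanning runs left to right:
  i=0: run of 'H' x 7 -> '7H'
  i=7: run of 'D' x 1 -> '1D'
  i=8: run of 'G' x 8 -> '8G'
  i=16: run of 'H' x 4 -> '4H'
  i=20: run of 'D' x 5 -> '5D'
  i=25: run of 'A' x 3 -> '3A'

RLE = 7H1D8G4H5D3A


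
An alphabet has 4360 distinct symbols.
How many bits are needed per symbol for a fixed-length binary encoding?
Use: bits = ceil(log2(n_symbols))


log2(4360) = 12.0901
Bracket: 2^12 = 4096 < 4360 <= 2^13 = 8192
So ceil(log2(4360)) = 13

bits = ceil(log2(4360)) = ceil(12.0901) = 13 bits


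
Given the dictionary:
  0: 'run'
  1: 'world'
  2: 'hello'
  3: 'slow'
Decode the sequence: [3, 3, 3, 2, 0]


Look up each index in the dictionary:
  3 -> 'slow'
  3 -> 'slow'
  3 -> 'slow'
  2 -> 'hello'
  0 -> 'run'

Decoded: "slow slow slow hello run"


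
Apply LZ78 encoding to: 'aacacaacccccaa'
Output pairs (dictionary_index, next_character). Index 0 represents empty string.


LZ78 encoding steps:
Dictionary: {0: ''}
Step 1: w='' (idx 0), next='a' -> output (0, 'a'), add 'a' as idx 1
Step 2: w='a' (idx 1), next='c' -> output (1, 'c'), add 'ac' as idx 2
Step 3: w='ac' (idx 2), next='a' -> output (2, 'a'), add 'aca' as idx 3
Step 4: w='ac' (idx 2), next='c' -> output (2, 'c'), add 'acc' as idx 4
Step 5: w='' (idx 0), next='c' -> output (0, 'c'), add 'c' as idx 5
Step 6: w='c' (idx 5), next='c' -> output (5, 'c'), add 'cc' as idx 6
Step 7: w='a' (idx 1), next='a' -> output (1, 'a'), add 'aa' as idx 7


Encoded: [(0, 'a'), (1, 'c'), (2, 'a'), (2, 'c'), (0, 'c'), (5, 'c'), (1, 'a')]


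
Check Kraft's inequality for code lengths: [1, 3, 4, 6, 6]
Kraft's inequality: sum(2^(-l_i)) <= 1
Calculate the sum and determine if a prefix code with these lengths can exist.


Sum = 2^(-1) + 2^(-3) + 2^(-4) + 2^(-6) + 2^(-6)
    = 0.5 + 0.125 + 0.0625 + 0.015625 + 0.015625
    = 46/64 = 0.71875
Since 0.71875 <= 1, Kraft's inequality IS satisfied.
A prefix code with these lengths CAN exist.

Kraft sum = 0.71875. Satisfied.


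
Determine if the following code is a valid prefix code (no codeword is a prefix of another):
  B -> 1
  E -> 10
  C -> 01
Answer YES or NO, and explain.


Checking each pair (does one codeword prefix another?):
  B='1' vs E='10': prefix -- VIOLATION

NO -- this is NOT a valid prefix code. B (1) is a prefix of E (10).


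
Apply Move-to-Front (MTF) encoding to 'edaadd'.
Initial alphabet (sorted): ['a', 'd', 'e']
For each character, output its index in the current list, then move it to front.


MTF encoding:
'e': index 2 in ['a', 'd', 'e'] -> ['e', 'a', 'd']
'd': index 2 in ['e', 'a', 'd'] -> ['d', 'e', 'a']
'a': index 2 in ['d', 'e', 'a'] -> ['a', 'd', 'e']
'a': index 0 in ['a', 'd', 'e'] -> ['a', 'd', 'e']
'd': index 1 in ['a', 'd', 'e'] -> ['d', 'a', 'e']
'd': index 0 in ['d', 'a', 'e'] -> ['d', 'a', 'e']


Output: [2, 2, 2, 0, 1, 0]


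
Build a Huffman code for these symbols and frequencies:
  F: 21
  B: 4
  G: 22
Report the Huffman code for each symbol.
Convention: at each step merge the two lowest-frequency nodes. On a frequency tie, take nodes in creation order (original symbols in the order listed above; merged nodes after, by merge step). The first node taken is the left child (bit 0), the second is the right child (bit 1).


Huffman tree construction:
Step 1: Merge B(4) + F(21) = 25
Step 2: Merge G(22) + (B+F)(25) = 47
Read each symbol's code off the tree from the root (left child = 0, right child = 1).

Codes:
  F: 11 (length 2)
  B: 10 (length 2)
  G: 0 (length 1)
Average code length: 72/47 = 1.5319 bits/symbol


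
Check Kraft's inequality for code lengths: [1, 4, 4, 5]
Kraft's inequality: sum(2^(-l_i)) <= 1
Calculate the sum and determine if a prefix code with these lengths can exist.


Sum = 2^(-1) + 2^(-4) + 2^(-4) + 2^(-5)
    = 0.5 + 0.0625 + 0.0625 + 0.03125
    = 21/32 = 0.65625
Since 0.65625 <= 1, Kraft's inequality IS satisfied.
A prefix code with these lengths CAN exist.

Kraft sum = 0.65625. Satisfied.
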